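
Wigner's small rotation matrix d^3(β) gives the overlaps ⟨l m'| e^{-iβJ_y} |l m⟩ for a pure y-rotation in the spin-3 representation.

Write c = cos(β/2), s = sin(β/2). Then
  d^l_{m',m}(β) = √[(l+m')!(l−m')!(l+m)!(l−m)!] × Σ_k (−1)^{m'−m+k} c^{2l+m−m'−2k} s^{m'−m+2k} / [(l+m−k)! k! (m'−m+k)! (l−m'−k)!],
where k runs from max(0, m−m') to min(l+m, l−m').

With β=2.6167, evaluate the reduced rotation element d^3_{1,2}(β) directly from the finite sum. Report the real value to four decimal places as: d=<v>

d^3_{1,2}(β=2.6167) via Wigner's sum:
c=cos(2.6167/2)=0.259444, s=sin(2.6167/2)=0.965758; N=√[24·2·120·1]=75.894664
k∈{1,2} keeps every argument non-negative
  k=1: (−1)^0·75.8947/(24)·0.2594^5·0.9658^1 = +0.003590
  k=2: (−1)^1·75.8947/(12)·0.2594^3·0.9658^3 = -0.099487
d^3_{1,2}(2.6167) = +0.003590 -0.099487 = -0.095897

d=-0.0959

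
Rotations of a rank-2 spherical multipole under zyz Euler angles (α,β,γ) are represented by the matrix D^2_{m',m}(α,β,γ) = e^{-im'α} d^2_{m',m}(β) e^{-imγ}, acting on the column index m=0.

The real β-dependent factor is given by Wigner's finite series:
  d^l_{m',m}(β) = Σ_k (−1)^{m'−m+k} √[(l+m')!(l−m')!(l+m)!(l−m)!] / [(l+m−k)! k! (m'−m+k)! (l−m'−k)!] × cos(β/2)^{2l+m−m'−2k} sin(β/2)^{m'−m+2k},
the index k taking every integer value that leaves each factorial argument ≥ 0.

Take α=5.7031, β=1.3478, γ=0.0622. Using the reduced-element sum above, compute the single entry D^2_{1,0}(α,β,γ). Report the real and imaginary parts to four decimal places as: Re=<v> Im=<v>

Re=-0.2209 Im=-0.1448

D^2_{1,0}(5.7031,1.3478,0.0622) = e^{-i·1·5.7031}·d^2_{1,0}(1.3478)·e^{-i·0·0.0622}. Compute d first:
c=cos(1.3478/2)=0.781394, s=sin(1.3478/2)=0.624038; N=√[6·1·2·2]=4.898979
k: max(0,(0)−(1))=0 … min(2+(0),2−(1))=1
  k=0: (−1)^1·4.8990/(2)·0.7814^3·0.6240^1 = -0.729284
  k=1: (−1)^2·4.8990/(2)·0.7814^1·0.6240^3 = +0.465135
d^2_{1,0}(1.3478) = -0.729284 +0.465135 = -0.264149
Phases: e^{-i·(1)·5.7031}=+0.836416+0.548095i, e^{-i·(0)·0.0622}=+1.000000+0.000000i ⇒ D=-0.220938-0.144779i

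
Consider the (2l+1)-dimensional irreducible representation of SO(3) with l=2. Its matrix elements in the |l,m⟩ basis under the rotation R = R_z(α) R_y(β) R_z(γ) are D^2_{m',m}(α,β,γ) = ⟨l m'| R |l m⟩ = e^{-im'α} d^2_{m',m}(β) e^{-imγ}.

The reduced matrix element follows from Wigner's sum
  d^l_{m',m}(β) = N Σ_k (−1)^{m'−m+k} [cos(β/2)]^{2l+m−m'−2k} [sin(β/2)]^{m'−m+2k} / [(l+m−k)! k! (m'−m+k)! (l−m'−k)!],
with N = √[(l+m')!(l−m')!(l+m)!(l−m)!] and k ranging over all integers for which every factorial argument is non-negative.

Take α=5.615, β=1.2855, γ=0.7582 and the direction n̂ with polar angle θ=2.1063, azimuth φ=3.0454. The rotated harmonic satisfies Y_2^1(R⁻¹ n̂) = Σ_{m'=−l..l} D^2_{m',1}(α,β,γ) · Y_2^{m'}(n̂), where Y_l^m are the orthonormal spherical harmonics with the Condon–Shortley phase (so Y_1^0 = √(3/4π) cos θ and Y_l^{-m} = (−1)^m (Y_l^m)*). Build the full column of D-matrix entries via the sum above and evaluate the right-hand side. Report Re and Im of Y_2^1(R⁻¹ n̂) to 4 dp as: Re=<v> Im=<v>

Re=-0.0727 Im=-0.3460

Need the full column D^2_{m',1} for m'=−2..2 at α=5.615, β=1.2855, γ=0.7582.
cos(β/2)=0.800450, sin(β/2)=0.599399
d^2_{-2,1}: single k=3 term ⇒ +0.344756;  D = -0.172431-0.298538i
d^2_{-1,1}: k∈[2..3] ⇒ +0.690593 -0.129081 = +0.561511;  D = +0.080807-0.555667i
d^2_{0,1}: k∈[1..2] ⇒ +0.753000 -0.422239 = +0.330761;  D = +0.240157-0.227437i
d^2_{1,1}: k∈[0..1] ⇒ +0.410523 -0.690593 = -0.280070;  D = -0.278936+0.025176i
d^2_{2,1}: single k=0 term ⇒ -0.614822;  D = -0.514891-0.335996i
Y_2^{m'}(θ=2.1063,φ=3.0454) and Σ D·Y over m':
  (-0.1724-0.2985i)·(+0.2804+0.0546i)  (+0.0808-0.5557i)·(+0.3375+0.0326i)  (+0.2402-0.2274i)·(-0.0690+0.0000i)  (-0.2789+0.0252i)·(-0.3375+0.0326i)  (-0.5149-0.3360i)·(+0.2804-0.0546i)
Y_2^1(R⁻¹ n̂) = -0.072694-0.345995i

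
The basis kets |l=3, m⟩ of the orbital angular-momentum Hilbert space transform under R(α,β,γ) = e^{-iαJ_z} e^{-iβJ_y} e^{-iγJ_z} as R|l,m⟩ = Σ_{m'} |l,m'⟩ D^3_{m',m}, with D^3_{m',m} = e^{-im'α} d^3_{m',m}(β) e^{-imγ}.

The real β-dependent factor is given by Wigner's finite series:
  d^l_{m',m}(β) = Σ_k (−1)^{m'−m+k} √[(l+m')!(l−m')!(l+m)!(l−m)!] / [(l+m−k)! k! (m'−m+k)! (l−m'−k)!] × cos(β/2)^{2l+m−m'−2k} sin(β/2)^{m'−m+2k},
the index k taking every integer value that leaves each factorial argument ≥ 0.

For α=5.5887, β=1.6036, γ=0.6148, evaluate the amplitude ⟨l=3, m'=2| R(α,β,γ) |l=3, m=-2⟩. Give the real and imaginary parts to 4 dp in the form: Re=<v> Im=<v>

Re=-0.4393 Im=0.2533

D^3_{2,-2}(5.5887,1.6036,0.6148) = e^{-i·2·5.5887}·d^3_{2,-2}(1.6036)·e^{-i·-2·0.6148}. Compute d first:
c=cos(1.6036/2)=0.695414, s=sin(1.6036/2)=0.718609; N=√[120·1·1·120]=120.000000
Admissible k: 0..1 (factorial args all ≥0)
  k=0: (−1)^4·120.0000/(24)·0.6954^2·0.7186^4 = +0.644804
  k=1: (−1)^5·120.0000/(120)·0.6954^0·0.7186^6 = -0.137707
d^3_{2,-2}(1.6036) = +0.644804 -0.137707 = +0.507097
D = (+0.180825+0.983515i)·(+0.507097)·(+0.334615+0.942355i) = -0.439305+0.253295i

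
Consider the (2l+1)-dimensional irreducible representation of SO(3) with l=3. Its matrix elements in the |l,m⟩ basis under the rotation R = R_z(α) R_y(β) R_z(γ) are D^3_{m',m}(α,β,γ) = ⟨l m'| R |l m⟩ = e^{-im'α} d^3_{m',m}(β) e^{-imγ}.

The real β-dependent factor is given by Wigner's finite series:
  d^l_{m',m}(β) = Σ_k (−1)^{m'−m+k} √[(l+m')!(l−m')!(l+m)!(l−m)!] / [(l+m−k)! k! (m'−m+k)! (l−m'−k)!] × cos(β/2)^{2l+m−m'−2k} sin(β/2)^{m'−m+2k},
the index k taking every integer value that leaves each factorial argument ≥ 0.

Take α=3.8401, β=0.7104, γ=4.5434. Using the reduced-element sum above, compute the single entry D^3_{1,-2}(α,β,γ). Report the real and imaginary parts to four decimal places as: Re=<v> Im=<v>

Split into d^3_{1,-2}(β=0.7104) × two z-phases.
With c≡cos(β/2)=0.937577 and s≡sin(β/2)=0.347778, N=[24·2·1·120]^{1/2}=75.894664
k∈{0,1} keeps every argument non-negative
  k=0: (−1)^3·75.8947/(12)·0.9376^3·0.3478^3 = -0.219259
  k=1: (−1)^4·75.8947/(24)·0.9376^1·0.3478^5 = +0.015084
d^3_{1,-2}(0.7104) = -0.219259 +0.015084 = -0.204175
Phases: e^{-i·(1)·3.8401}=-0.765803+0.643075i, e^{-i·(-2)·4.5434}=-0.943427+0.331580i ⇒ D=-0.103976+0.175717i

Re=-0.1040 Im=0.1757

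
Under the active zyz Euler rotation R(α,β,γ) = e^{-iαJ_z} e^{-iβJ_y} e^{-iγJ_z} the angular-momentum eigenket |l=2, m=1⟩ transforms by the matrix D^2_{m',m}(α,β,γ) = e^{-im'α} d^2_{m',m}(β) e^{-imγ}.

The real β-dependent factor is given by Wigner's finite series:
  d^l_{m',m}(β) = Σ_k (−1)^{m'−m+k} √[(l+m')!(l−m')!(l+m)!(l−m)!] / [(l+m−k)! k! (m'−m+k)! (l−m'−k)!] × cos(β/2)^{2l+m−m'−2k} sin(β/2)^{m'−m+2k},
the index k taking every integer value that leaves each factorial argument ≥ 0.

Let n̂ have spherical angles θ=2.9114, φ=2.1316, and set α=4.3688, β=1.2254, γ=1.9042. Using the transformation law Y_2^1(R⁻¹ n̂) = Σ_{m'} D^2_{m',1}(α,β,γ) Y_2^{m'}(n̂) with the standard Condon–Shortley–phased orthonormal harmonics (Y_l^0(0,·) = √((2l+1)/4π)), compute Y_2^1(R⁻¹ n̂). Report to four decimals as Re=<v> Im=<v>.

Re=-0.1620 Im=-0.2721

Need the full column D^2_{m',1} for m'=−2..2 at α=4.3688, β=1.2254, γ=1.9042.
cos(β/2)=0.818098, sin(β/2)=0.575078
d^2_{-2,1}: single k=3 term ⇒ +0.311184;  D = +0.265257+0.162709i
d^2_{-1,1}: k∈[2..3] ⇒ +0.664028 -0.109373 = +0.554655;  D = -0.432332+0.347465i
d^2_{0,1}: k∈[1..2] ⇒ +0.771293 -0.381121 = +0.390172;  D = -0.127688-0.368687i
d^2_{1,1}: k∈[0..1] ⇒ +0.447942 -0.664028 = -0.216086;  D = -0.216075-0.002201i
d^2_{2,1}: single k=0 term ⇒ -0.629758;  D = +0.218174-0.590758i
Y_2^{m'}(θ=2.9114,φ=2.1316) and Σ D·Y over m':
  (+0.2653+0.1627i)·(-0.0087+0.0181i)  (-0.4323+0.3475i)·(+0.0913+0.1453i)  (-0.1277-0.3687i)·(+0.5815+0.0000i)  (-0.2161-0.0022i)·(-0.0913+0.1453i)  (+0.2182-0.5908i)·(-0.0087-0.0181i)
Y_2^1(R⁻¹ n̂) = -0.162041-0.272127i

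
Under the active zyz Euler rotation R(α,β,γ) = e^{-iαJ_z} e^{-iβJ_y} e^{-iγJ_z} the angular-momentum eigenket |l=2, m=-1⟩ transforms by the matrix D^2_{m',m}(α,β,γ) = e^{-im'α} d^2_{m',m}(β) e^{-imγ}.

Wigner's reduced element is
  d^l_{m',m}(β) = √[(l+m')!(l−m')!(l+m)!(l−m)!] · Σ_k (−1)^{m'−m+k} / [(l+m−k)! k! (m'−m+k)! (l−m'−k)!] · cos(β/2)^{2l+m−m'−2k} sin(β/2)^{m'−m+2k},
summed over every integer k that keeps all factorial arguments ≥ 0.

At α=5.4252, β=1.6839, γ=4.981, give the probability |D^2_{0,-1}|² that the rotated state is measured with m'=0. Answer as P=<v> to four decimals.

P=0.0189

D^2_{0,-1}(5.4252,1.6839,4.981) = e^{-i·0·5.4252}·d^2_{0,-1}(1.6839)·e^{-i·-1·4.981}. Compute d first:
c=cos(1.6839/2)=0.666010, s=sin(1.6839/2)=0.745943; N=√[2·2·1·6]=4.898979
Admissible k: 0..1 (factorial args all ≥0)
  k=0: (−1)^1·4.8990/(2)·0.6660^3·0.7459^1 = -0.539787
  k=1: (−1)^2·4.8990/(2)·0.6660^1·0.7459^3 = +0.677132
d^2_{0,-1}(1.6839) = -0.539787 +0.677132 = +0.137345
|D^2_{0,-1}|² = |d^2_{0,-1}(β)|² = (+0.137345)² = 0.018864 (the z-rotation phases have unit modulus)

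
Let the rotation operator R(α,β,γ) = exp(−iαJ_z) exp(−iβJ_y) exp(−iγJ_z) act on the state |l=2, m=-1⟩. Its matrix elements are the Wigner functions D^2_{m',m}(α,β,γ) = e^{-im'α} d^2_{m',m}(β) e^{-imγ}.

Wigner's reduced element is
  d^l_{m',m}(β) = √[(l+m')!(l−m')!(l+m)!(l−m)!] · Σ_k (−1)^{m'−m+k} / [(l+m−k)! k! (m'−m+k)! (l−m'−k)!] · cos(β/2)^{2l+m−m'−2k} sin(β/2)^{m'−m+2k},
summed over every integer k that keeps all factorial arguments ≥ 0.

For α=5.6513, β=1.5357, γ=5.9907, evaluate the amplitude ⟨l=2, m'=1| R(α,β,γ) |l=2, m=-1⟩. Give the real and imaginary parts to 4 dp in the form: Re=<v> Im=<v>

Re=0.4869 Im=0.1719

D^2_{1,-1}(5.6513,1.5357,5.9907) = e^{-i·1·5.6513}·d^2_{1,-1}(1.5357)·e^{-i·-1·5.9907}. Compute d first:
With c≡cos(β/2)=0.719406 and s≡sin(β/2)=0.694590, N=[6·1·1·6]^{1/2}=6.000000
The bounds max(0,m−m')=0 and min(l+m,l−m')=1 give 2 terms
  k=0: (−1)^2·6.0000/(2)·0.7194^2·0.6946^2 = +0.749077
  k=1: (−1)^3·6.0000/(6)·0.7194^0·0.6946^4 = -0.232763
d^2_{1,-1}(1.5357) = +0.749077 -0.232763 = +0.516313
D = (+0.806915+0.590667i)·(+0.516313)·(+0.957530-0.288333i) = +0.486860+0.171892i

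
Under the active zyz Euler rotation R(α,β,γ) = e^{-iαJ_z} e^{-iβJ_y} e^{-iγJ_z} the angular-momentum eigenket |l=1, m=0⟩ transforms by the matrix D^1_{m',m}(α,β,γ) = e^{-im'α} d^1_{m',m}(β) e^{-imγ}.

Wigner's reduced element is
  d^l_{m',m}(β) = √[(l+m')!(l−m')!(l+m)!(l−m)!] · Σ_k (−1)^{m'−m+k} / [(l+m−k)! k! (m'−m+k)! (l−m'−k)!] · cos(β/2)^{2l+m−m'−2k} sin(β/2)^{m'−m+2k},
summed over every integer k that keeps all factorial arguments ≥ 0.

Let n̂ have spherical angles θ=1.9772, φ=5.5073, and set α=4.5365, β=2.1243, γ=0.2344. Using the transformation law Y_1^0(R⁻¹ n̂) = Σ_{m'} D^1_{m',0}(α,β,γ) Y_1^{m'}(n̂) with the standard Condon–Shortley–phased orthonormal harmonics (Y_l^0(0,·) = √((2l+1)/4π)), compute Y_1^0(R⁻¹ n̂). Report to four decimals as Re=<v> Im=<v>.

Need the full column D^1_{m',0} for m'=−1..1 at α=4.5365, β=2.1243, γ=0.2344.
cos(β/2)=0.486995, sin(β/2)=0.873405
d^1_{-1,0}: single k=1 term ⇒ +0.601527;  D = -0.105257-0.592246i
d^1_{0,0}: k∈[0..1] ⇒ +0.237165 -0.762835 = -0.525671;  D = -0.525671+0.000000i
d^1_{1,0}: single k=0 term ⇒ -0.601527;  D = +0.105257-0.592246i
Y_1^{m'}(θ=1.9772,φ=5.5073) and Σ D·Y over m':
  (-0.1053-0.5922i)·(+0.2265+0.2223i)  (-0.5257+0.0000i)·(-0.1931+0.0000i)  (+0.1053-0.5922i)·(-0.2265+0.2223i)
Y_1^0(R⁻¹ n̂) = +0.317108+0.000000i

Re=0.3171 Im=0.0000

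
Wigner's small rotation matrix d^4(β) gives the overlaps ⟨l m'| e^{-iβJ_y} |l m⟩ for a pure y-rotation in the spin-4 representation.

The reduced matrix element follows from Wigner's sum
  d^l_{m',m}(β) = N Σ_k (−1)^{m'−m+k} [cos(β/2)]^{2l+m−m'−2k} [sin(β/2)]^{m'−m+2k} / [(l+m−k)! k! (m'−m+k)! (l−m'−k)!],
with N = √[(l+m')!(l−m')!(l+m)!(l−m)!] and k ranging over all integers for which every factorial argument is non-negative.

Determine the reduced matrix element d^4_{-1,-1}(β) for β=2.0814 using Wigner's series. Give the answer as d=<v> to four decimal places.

d^4_{-1,-1}(β=2.0814) via Wigner's sum:
Half-angle: c=0.505616, s=0.862758. N=√(6·120·6·120)=720.000000
The bounds max(0,m−m')=0 and min(l+m,l−m')=3 give 4 terms
  k=0: (−1)^0·720.0000/(720)·0.5056^8·0.8628^0 = +0.004271
  k=1: (−1)^1·720.0000/(48)·0.5056^6·0.8628^2 = -0.186551
  k=2: (−1)^2·720.0000/(24)·0.5056^4·0.8628^4 = +1.086332
  k=3: (−1)^3·720.0000/(72)·0.5056^2·0.8628^6 = -1.054332
d^4_{-1,-1}(2.0814) = +0.004271 -0.186551 +1.086332 -1.054332 = -0.150279

d=-0.1503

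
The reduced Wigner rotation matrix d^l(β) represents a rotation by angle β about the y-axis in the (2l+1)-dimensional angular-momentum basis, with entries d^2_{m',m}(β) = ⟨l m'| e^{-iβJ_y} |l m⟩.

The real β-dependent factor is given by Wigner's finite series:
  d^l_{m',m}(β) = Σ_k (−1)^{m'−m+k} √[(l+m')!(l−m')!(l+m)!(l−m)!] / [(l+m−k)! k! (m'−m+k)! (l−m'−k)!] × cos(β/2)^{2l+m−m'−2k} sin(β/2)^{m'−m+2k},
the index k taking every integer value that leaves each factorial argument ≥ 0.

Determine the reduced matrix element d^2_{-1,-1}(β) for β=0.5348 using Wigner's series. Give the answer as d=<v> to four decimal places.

d^2_{-1,-1}(β=0.5348) via Wigner's sum:
Half-angle: c=0.964461, s=0.264225. N=√(1·6·1·6)=6.000000
k∈{0,1} keeps every argument non-negative
  k=0: (−1)^0·6.0000/(6)·0.9645^4·0.2642^0 = +0.865245
  k=1: (−1)^1·6.0000/(2)·0.9645^2·0.2642^2 = -0.194822
d^2_{-1,-1}(0.5348) = +0.865245 -0.194822 = +0.670423

d=0.6704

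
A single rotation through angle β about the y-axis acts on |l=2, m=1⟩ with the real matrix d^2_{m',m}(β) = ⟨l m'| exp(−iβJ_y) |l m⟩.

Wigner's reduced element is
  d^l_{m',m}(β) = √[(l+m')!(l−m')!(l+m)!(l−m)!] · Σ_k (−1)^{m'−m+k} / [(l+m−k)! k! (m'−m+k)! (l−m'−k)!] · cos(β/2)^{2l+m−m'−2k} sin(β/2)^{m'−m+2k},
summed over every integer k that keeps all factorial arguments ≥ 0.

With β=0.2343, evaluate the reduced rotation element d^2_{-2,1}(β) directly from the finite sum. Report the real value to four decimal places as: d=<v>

d=0.0032

d^2_{-2,1}(β=0.2343) via Wigner's sum:
c=cos(0.2343/2)=0.993146, s=sin(0.2343/2)=0.116882; N=√[1·24·6·1]=12.000000
Admissible k: 3..3 (factorial args all ≥0)
  k=3: (−1)^0·12.0000/(6)·0.9931^1·0.1169^3 = +0.003172
d^2_{-2,1}(0.2343) = +0.003172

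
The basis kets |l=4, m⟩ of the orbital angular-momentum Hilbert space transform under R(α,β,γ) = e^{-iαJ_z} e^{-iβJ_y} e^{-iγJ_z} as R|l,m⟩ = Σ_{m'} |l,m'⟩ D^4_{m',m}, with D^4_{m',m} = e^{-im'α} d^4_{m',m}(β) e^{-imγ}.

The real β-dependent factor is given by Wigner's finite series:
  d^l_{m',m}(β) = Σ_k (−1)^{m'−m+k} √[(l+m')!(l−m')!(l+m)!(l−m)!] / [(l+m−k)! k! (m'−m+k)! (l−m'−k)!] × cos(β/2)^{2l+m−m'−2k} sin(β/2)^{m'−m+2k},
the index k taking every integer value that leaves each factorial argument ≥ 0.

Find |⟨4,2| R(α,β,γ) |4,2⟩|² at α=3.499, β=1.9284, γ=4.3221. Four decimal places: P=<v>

Split into d^4_{2,2}(β=1.9284) × two z-phases.
Half-angle: c=0.570074, s=0.821593. N=√(720·2·720·2)=1440.000000
k: max(0,(2)−(2))=0 … min(4+(2),4−(2))=2
  k=0: (−1)^0·1440.0000/(1440)·0.5701^8·0.8216^0 = +0.011155
  k=1: (−1)^1·1440.0000/(120)·0.5701^6·0.8216^2 = -0.278025
  k=2: (−1)^2·1440.0000/(96)·0.5701^4·0.8216^4 = +0.721846
d^4_{2,2}(1.9284) = +0.011155 -0.278025 +0.721846 = +0.454975
|D^4_{2,2}|² = |d^4_{2,2}(β)|² = (+0.454975)² = 0.207003 (the z-rotation phases have unit modulus)

P=0.2070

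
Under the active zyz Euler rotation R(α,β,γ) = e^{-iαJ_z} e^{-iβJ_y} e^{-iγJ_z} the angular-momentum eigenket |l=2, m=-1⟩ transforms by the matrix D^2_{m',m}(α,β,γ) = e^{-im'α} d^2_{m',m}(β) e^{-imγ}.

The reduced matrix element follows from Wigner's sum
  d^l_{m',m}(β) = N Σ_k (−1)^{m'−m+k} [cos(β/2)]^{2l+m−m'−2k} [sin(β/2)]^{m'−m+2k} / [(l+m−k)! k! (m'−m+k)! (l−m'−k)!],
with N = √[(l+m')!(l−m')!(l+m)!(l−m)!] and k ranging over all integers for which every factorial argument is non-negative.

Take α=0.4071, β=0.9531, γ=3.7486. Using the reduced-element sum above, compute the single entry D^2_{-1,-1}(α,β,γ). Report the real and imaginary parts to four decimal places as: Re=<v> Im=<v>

First d^2_{-1,-1}(β=0.9531), then the phase factors e^{-i(-1)α} and e^{-i(-1)γ}:
c=cos(0.9531/2)=0.888583, s=sin(0.9531/2)=0.458716; N=√[1·6·1·6]=6.000000
Admissible k: 0..1 (factorial args all ≥0)
  k=0: (−1)^0·6.0000/(6)·0.8886^4·0.4587^0 = +0.623436
  k=1: (−1)^1·6.0000/(2)·0.8886^2·0.4587^2 = -0.498431
d^2_{-1,-1}(0.9531) = +0.623436 -0.498431 = +0.125004
Phases: e^{-i·(-1)·0.4071}=+0.918273+0.395948i, e^{-i·(-1)·3.7486}=-0.821359-0.570412i ⇒ D=-0.066049-0.106130i

Re=-0.0660 Im=-0.1061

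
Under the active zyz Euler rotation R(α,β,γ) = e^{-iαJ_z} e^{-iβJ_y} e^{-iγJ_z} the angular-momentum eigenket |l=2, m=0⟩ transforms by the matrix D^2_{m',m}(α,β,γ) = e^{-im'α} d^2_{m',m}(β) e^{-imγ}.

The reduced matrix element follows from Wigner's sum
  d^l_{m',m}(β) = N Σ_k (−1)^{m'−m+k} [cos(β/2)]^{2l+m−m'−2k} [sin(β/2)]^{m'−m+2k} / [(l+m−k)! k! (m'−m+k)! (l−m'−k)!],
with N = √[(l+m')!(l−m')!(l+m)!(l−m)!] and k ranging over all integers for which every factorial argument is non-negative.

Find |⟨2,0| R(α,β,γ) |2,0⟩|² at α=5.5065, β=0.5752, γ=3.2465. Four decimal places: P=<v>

P=0.3092

D^2_{0,0}(5.5065,0.5752,3.2465) = e^{-i·0·5.5065}·d^2_{0,0}(0.5752)·e^{-i·0·3.2465}. Compute d first:
Half-angle: c=0.958927, s=0.283652. N=√(2·2·2·2)=4.000000
k∈{0,1,2} keeps every argument non-negative
  k=0: (−1)^0·4.0000/(4)·0.9589^4·0.2837^0 = +0.845557
  k=1: (−1)^1·4.0000/(1)·0.9589^2·0.2837^2 = -0.295939
  k=2: (−1)^2·4.0000/(4)·0.9589^0·0.2837^4 = +0.006474
d^2_{0,0}(0.5752) = +0.845557 -0.295939 +0.006474 = +0.556092
|D^2_{0,0}|² = |d^2_{0,0}(β)|² = (+0.556092)² = 0.309238 (the z-rotation phases have unit modulus)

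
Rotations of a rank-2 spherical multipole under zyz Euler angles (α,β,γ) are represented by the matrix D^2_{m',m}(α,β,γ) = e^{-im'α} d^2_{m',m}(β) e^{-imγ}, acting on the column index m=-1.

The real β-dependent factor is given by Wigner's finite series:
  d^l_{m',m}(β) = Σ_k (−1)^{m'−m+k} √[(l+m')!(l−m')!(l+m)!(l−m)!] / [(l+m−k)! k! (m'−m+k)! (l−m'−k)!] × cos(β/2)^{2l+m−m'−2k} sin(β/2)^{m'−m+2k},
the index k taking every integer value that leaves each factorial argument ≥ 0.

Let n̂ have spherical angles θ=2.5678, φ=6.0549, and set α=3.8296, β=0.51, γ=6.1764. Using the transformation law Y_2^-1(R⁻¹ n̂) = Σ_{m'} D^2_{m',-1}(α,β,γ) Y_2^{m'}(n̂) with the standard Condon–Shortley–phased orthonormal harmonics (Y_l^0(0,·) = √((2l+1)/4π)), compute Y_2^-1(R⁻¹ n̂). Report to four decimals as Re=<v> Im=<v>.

Re=-0.0518 Im=0.3048

Need the full column D^2_{m',-1} for m'=−2..2 at α=3.8296, β=0.51, γ=6.1764.
cos(β/2)=0.967663, sin(β/2)=0.252245
d^2_{-2,-1}: single k=1 term ⇒ +0.457116;  D = +0.135771+0.436487i
d^2_{-1,-1}: k∈[0..1] ⇒ +0.876793 -0.178738 = +0.698055;  D = -0.583429-0.383264i
d^2_{0,-1}: k∈[0..1] ⇒ -0.559850 +0.038043 = -0.521807;  D = -0.518835+0.055616i
d^2_{1,-1}: k∈[0..1] ⇒ +0.178738 -0.004048 = +0.174689;  D = -0.122358+0.124679i
d^2_{2,-1}: single k=0 term ⇒ -0.031062;  D = -0.002730+0.030941i
Y_2^{m'}(θ=2.5678,φ=6.0549) and Σ D·Y over m':
  (+0.1358+0.4365i)·(+0.1022+0.0502i)  (-0.5834-0.3833i)·(-0.3431-0.0797i)  (-0.5188+0.0556i)·(+0.3520+0.0000i)  (-0.1224+0.1247i)·(+0.3431-0.0797i)  (-0.0027+0.0309i)·(+0.1022-0.0502i)
Y_2^-1(R⁻¹ n̂) = -0.051819+0.304786i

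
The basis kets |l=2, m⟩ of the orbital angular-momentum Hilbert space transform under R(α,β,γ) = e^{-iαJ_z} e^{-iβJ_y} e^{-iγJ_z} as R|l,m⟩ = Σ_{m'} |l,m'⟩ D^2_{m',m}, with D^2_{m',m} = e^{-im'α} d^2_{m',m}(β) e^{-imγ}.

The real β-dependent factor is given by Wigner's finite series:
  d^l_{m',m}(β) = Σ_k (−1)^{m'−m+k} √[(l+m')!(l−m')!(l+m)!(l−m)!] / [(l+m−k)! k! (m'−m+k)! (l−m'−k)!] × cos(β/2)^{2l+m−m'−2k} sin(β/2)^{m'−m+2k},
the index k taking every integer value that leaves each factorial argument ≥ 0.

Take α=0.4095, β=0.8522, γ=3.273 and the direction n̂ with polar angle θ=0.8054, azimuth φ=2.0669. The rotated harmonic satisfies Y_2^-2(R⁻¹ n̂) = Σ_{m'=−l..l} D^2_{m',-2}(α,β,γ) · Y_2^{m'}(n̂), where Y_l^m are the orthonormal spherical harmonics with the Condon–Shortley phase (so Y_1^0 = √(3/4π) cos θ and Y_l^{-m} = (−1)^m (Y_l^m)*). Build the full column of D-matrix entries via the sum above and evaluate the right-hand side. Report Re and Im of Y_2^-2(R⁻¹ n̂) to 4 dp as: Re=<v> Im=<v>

Re=-0.1556 Im=0.2815

Need the full column D^2_{m',-2} for m'=−2..2 at α=0.4095, β=0.8522, γ=3.273.
cos(β/2)=0.910585, sin(β/2)=0.413323
d^2_{-2,-2}: single k=0 term ⇒ +0.687514;  D = +0.322944+0.606945i
d^2_{-1,-2}: single k=0 term ⇒ -0.624137;  D = -0.488314-0.388712i
d^2_{0,-2}: single k=0 term ⇒ +0.346972;  D = +0.335058+0.090143i
d^2_{1,-2}: single k=0 term ⇒ -0.128593;  D = -0.127212+0.018795i
d^2_{2,-2}: single k=0 term ⇒ +0.029185;  D = +0.024786-0.015408i
Y_2^{m'}(θ=0.8054,φ=2.0669) and Σ D·Y over m':
  (+0.3229+0.6069i)·(-0.1098+0.1682i)  (-0.4883-0.3887i)·(-0.1837-0.3394i)  (+0.3351+0.0901i)·(+0.1388+0.0000i)  (-0.1272+0.0188i)·(+0.1837-0.3394i)  (+0.0248-0.0154i)·(-0.1098-0.1682i)
Y_2^-2(R⁻¹ n̂) = -0.155577+0.281474i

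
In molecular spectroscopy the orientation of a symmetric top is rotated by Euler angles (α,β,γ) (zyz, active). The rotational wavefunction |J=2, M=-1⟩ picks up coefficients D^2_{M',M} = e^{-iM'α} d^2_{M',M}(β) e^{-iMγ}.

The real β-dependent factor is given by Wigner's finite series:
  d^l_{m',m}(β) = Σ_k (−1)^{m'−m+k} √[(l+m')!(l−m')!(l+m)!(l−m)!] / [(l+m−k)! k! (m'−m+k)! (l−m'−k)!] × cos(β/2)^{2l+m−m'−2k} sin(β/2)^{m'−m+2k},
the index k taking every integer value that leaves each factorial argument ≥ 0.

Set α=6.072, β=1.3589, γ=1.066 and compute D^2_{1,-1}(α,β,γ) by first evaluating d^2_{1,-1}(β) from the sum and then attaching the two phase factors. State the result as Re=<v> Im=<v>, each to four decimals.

First d^2_{1,-1}(β=1.3589), then the phase factors e^{-i(1)α} and e^{-i(-1)γ}:
With c≡cos(β/2)=0.777918 and s≡sin(β/2)=0.628365, N=[6·1·1·6]^{1/2}=6.000000
The bounds max(0,m−m')=0 and min(l+m,l−m')=1 give 2 terms
  k=0: (−1)^2·6.0000/(2)·0.7779^2·0.6284^2 = +0.716826
  k=1: (−1)^3·6.0000/(6)·0.7779^0·0.6284^4 = -0.155901
d^2_{1,-1}(1.3589) = +0.716826 -0.155901 = +0.560925
Phases: e^{-i·(1)·6.072}=+0.977783+0.209619i, e^{-i·(-1)·1.066}=+0.483629+0.875273i ⇒ D=+0.162338+0.536920i

Re=0.1623 Im=0.5369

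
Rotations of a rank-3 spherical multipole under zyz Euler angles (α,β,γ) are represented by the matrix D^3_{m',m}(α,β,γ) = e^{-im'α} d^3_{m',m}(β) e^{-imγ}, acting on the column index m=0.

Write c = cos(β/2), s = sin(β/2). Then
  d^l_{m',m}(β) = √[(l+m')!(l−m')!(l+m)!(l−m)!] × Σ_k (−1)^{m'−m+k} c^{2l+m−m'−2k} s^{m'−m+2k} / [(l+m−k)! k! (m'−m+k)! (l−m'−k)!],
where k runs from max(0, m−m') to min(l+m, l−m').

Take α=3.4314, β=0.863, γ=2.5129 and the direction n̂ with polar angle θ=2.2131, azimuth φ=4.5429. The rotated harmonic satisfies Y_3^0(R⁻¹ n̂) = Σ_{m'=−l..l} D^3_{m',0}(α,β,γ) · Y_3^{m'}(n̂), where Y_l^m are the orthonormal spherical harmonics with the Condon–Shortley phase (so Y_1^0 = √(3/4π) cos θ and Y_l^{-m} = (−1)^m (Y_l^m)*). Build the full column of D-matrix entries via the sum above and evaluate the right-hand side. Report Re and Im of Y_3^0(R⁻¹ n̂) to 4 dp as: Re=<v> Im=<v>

Re=0.1309 Im=0.0000

Need the full column D^3_{m',0} for m'=−3..3 at α=3.4314, β=0.863, γ=2.5129.
cos(β/2)=0.908339, sin(β/2)=0.418234
d^3_{-3,0}: single k=3 term ⇒ +0.245198;  D = -0.158218-0.187320i
d^3_{-2,0}: k∈[2..3] ⇒ +0.652216 -0.138272 = +0.513944;  D = +0.430004+0.281488i
d^3_{-1,0}: k∈[1..3] ⇒ +0.895881 -0.569789 +0.040266 = +0.366359;  D = -0.351081-0.104693i
d^3_{0,0}: k∈[0..3] ⇒ +0.561680 -1.071700 +0.227204 -0.005352 = -0.288169;  D = -0.288169+0.000000i
d^3_{1,0}: k∈[0..2] ⇒ -0.895881 +0.569789 -0.040266 = -0.366359;  D = +0.351081-0.104693i
d^3_{2,0}: k∈[0..1] ⇒ +0.652216 -0.138272 = +0.513944;  D = +0.430004-0.281488i
d^3_{3,0}: single k=0 term ⇒ -0.245198;  D = +0.158218-0.187320i
Y_3^{m'}(θ=2.2131,φ=4.5429) and Σ D·Y over m':
  (-0.1582-0.1873i)·(+0.1043-0.1871i)  (+0.4300+0.2815i)·(+0.3702+0.1305i)  (-0.3511-0.1047i)·(-0.0347+0.2026i)  (-0.2882+0.0000i)·(+0.2695+0.0000i)  (+0.3511-0.1047i)·(+0.0347+0.2026i)  (+0.4300-0.2815i)·(+0.3702-0.1305i)  (+0.1582-0.1873i)·(-0.1043-0.1871i)
Y_3^0(R⁻¹ n̂) = +0.130877+0.000000i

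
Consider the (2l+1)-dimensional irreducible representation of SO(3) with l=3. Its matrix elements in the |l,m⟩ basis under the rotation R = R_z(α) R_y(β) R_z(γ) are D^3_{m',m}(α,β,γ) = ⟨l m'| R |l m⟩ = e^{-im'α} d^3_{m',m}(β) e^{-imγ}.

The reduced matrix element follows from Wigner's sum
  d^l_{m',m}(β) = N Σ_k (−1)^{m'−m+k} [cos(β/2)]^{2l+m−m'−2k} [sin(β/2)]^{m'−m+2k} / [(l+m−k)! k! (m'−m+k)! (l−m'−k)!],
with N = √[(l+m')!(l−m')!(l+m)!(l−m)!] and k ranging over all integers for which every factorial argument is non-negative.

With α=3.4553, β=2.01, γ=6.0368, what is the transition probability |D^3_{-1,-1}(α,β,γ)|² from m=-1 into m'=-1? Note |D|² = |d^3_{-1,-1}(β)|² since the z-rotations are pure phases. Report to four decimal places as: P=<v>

Split into d^3_{-1,-1}(β=2.01) × two z-phases.
c=cos(2.01/2)=0.536088, s=sin(2.01/2)=0.844162; N=√[2·24·2·24]=48.000000
The bounds max(0,m−m')=0 and min(l+m,l−m')=2 give 3 terms
  k=0: (−1)^0·48.0000/(48)·0.5361^6·0.8442^0 = +0.023737
  k=1: (−1)^1·48.0000/(6)·0.5361^4·0.8442^2 = -0.470854
  k=2: (−1)^2·48.0000/(8)·0.5361^2·0.8442^4 = +0.875643
d^3_{-1,-1}(2.01) = +0.023737 -0.470854 +0.875643 = +0.428525
|D^3_{-1,-1}|² = |d^3_{-1,-1}(β)|² = (+0.428525)² = 0.183634 (the z-rotation phases have unit modulus)

P=0.1836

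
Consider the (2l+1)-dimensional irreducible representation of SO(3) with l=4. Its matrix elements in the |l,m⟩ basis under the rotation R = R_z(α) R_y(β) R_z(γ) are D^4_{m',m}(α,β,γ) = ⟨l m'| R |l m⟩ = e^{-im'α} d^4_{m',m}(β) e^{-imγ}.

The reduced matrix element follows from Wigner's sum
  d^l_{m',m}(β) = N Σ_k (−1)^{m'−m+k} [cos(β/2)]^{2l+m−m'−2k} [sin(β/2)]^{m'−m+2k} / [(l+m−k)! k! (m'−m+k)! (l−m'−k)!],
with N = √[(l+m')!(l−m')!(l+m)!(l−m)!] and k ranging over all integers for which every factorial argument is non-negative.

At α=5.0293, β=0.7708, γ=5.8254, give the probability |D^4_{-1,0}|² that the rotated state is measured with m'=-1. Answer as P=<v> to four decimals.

D^4_{-1,0}(5.0293,0.7708,5.8254) = e^{-i·-1·5.0293}·d^4_{-1,0}(0.7708)·e^{-i·0·5.8254}. Compute d first:
With c≡cos(β/2)=0.926648 and s≡sin(β/2)=0.375930, N=[6·120·24·24]^{1/2}=643.987578
k∈{1,2,3,4} keeps every argument non-negative
  k=1: (−1)^0·643.9876/(144)·0.9266^7·0.3759^1 = +0.986338
  k=2: (−1)^1·643.9876/(24)·0.9266^5·0.3759^3 = -0.974004
  k=3: (−1)^2·643.9876/(24)·0.9266^3·0.3759^5 = +0.160304
  k=4: (−1)^3·643.9876/(144)·0.9266^1·0.3759^7 = -0.004397
d^4_{-1,0}(0.7708) = +0.986338 -0.974004 +0.160304 -0.004397 = +0.168241
|D^4_{-1,0}|² = |d^4_{-1,0}(β)|² = (+0.168241)² = 0.028305 (the z-rotation phases have unit modulus)

P=0.0283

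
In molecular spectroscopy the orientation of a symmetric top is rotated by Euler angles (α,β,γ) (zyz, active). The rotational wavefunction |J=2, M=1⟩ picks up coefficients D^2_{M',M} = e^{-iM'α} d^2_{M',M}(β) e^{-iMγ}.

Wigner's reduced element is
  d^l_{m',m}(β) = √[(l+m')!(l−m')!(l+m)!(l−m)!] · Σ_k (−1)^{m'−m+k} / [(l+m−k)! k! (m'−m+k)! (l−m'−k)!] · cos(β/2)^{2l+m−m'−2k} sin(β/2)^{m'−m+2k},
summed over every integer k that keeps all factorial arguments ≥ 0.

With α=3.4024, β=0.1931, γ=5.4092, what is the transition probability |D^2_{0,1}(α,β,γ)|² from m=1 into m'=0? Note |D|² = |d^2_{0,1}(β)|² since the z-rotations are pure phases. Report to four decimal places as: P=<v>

D^2_{0,1}(3.4024,0.1931,5.4092) = e^{-i·0·3.4024}·d^2_{0,1}(0.1931)·e^{-i·1·5.4092}. Compute d first:
Half-angle: c=0.995343, s=0.096400. N=√(2·2·6·1)=4.898979
Admissible k: 1..2 (factorial args all ≥0)
  k=1: (−1)^0·4.8990/(2)·0.9953^3·0.0964^1 = +0.232847
  k=2: (−1)^1·4.8990/(2)·0.9953^1·0.0964^3 = -0.002184
d^2_{0,1}(0.1931) = +0.232847 -0.002184 = +0.230663
|D^2_{0,1}|² = |d^2_{0,1}(β)|² = (+0.230663)² = 0.053205 (the z-rotation phases have unit modulus)

P=0.0532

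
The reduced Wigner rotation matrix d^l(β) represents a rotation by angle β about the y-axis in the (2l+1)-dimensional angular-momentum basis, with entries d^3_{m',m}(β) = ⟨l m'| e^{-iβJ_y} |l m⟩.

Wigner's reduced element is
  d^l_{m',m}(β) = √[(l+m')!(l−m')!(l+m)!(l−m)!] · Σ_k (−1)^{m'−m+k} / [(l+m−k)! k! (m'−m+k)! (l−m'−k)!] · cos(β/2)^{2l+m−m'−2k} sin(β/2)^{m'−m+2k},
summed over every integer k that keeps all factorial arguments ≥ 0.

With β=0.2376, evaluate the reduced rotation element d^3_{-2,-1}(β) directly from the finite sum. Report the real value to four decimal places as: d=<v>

d^3_{-2,-1}(β=0.2376) via Wigner's sum:
c=cos(0.2376/2)=0.992952, s=sin(0.2376/2)=0.118521; N=√[1·120·2·24]=75.894664
k∈{1,2} keeps every argument non-negative
  k=1: (−1)^0·75.8947/(24)·0.9930^5·0.1185^1 = +0.361772
  k=2: (−1)^1·75.8947/(12)·0.9930^3·0.1185^3 = -0.010309
d^3_{-2,-1}(0.2376) = +0.361772 -0.010309 = +0.351463

d=0.3515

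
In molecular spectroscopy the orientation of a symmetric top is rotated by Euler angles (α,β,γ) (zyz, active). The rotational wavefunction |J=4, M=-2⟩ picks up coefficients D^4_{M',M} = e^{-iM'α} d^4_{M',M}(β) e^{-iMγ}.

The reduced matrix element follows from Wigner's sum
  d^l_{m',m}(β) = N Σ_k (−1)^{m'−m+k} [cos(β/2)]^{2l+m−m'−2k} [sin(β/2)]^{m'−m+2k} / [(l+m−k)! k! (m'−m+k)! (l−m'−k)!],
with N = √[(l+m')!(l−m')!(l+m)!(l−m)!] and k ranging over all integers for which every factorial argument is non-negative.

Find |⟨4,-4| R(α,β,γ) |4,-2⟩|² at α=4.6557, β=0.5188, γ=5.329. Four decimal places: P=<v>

P=0.0806

First d^4_{-4,-2}(β=0.5188), then the phase factors e^{-i(-4)α} and e^{-i(-2)γ}:
c=cos(0.5188/2)=0.966544, s=sin(0.5188/2)=0.256501; N=√[1·40320·2·720]=7619.763776
k∈{2} keeps every argument non-negative
  k=2: (−1)^0·7619.7638/(1440)·0.9665^6·0.2565^2 = +0.283848
d^4_{-4,-2}(0.5188) = +0.283848
|D^4_{-4,-2}|² = |d^4_{-4,-2}(β)|² = (+0.283848)² = 0.080570 (the z-rotation phases have unit modulus)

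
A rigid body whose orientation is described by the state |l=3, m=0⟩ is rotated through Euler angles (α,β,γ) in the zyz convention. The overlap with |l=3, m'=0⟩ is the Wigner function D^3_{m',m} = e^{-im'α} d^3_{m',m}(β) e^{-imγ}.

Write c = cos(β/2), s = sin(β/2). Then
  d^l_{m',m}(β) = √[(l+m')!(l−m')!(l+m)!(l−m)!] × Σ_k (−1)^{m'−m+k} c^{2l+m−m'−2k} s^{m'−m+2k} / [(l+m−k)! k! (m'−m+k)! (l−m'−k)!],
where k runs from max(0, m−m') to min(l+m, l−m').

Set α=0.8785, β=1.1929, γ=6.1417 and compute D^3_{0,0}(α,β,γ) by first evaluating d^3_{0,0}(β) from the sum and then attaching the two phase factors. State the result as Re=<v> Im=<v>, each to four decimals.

Split into d^3_{0,0}(β=1.1929) × two z-phases.
Half-angle: c=0.827335, s=0.561709. N=√(6·6·6·6)=36.000000
The bounds max(0,m−m')=0 and min(l+m,l−m')=3 give 4 terms
  k=0: (−1)^0·36.0000/(36)·0.8273^6·0.5617^0 = +0.320692
  k=1: (−1)^1·36.0000/(4)·0.8273^4·0.5617^2 = -1.330426
  k=2: (−1)^2·36.0000/(4)·0.8273^2·0.5617^4 = +0.613268
  k=3: (−1)^3·36.0000/(36)·0.8273^0·0.5617^6 = -0.031410
d^3_{0,0}(1.1929) = +0.320692 -1.330426 +0.613268 -0.031410 = -0.427875
Phases: e^{-i·(0)·0.8785}=+1.000000+0.000000i, e^{-i·(0)·6.1417}=+1.000000+0.000000i ⇒ D=-0.427875+0.000000i

Re=-0.4279 Im=0.0000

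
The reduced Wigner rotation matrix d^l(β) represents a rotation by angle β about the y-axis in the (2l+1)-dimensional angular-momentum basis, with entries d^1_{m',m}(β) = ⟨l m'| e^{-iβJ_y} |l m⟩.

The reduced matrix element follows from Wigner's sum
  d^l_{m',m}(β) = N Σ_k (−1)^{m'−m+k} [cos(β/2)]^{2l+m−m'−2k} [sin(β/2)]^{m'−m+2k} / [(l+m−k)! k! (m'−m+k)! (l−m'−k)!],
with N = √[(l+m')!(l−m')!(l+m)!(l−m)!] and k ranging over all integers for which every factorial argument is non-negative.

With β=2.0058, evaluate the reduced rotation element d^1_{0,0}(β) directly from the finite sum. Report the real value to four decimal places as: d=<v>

d^1_{0,0}(β=2.0058) via Wigner's sum:
Half-angle: c=0.537860, s=0.843034. N=√(1·1·1·1)=1.000000
Admissible k: 0..1 (factorial args all ≥0)
  k=0: (−1)^0·1.0000/(1)·0.5379^2·0.8430^0 = +0.289293
  k=1: (−1)^1·1.0000/(1)·0.5379^0·0.8430^2 = -0.710707
d^1_{0,0}(2.0058) = +0.289293 -0.710707 = -0.421414

d=-0.4214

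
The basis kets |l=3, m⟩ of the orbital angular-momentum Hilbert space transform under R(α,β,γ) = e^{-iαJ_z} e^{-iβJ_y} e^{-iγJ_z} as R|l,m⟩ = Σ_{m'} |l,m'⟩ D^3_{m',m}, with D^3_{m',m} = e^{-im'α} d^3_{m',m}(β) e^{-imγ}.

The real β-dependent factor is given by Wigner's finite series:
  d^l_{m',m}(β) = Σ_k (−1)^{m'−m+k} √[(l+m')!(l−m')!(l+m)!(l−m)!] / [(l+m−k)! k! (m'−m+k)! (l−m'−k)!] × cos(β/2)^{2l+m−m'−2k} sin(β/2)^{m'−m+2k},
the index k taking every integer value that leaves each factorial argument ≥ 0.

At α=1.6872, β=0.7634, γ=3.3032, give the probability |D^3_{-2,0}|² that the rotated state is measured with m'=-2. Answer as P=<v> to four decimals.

P=0.2236

D^3_{-2,0}(1.6872,0.7634,3.3032) = e^{-i·-2·1.6872}·d^3_{-2,0}(0.7634)·e^{-i·0·3.3032}. Compute d first:
With c≡cos(β/2)=0.928033 and s≡sin(β/2)=0.372499, N=[1·120·6·6]^{1/2}=65.726707
The bounds max(0,m−m')=2 and min(l+m,l−m')=3 give 2 terms
  k=2: (−1)^0·65.7267/(12)·0.9280^4·0.3725^2 = +0.563720
  k=3: (−1)^1·65.7267/(12)·0.9280^2·0.3725^4 = -0.090821
d^3_{-2,0}(0.7634) = +0.563720 -0.090821 = +0.472899
|D^3_{-2,0}|² = |d^3_{-2,0}(β)|² = (+0.472899)² = 0.223633 (the z-rotation phases have unit modulus)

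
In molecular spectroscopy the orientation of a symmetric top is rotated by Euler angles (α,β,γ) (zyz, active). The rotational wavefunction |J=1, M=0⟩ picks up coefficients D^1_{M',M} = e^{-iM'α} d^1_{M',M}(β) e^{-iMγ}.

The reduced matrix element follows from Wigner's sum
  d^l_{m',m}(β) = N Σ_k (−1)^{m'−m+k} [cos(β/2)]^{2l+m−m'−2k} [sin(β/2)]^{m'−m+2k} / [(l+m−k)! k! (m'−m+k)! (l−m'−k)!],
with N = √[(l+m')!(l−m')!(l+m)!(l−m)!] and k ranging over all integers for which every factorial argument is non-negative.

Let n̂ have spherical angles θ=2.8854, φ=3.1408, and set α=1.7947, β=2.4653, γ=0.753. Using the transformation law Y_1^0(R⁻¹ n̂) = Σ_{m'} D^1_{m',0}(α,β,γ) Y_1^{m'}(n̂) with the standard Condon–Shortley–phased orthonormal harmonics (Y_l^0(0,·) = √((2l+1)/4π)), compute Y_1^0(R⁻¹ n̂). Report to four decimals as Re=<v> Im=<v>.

Need the full column D^1_{m',0} for m'=−1..1 at α=1.7947, β=2.4653, γ=0.753.
cos(β/2)=0.331739, sin(β/2)=0.943371
d^1_{-1,0}: single k=1 term ⇒ +0.442582;  D = -0.098270+0.431535i
d^1_{0,0}: k∈[0..1] ⇒ +0.110051 -0.889949 = -0.779899;  D = -0.779899+0.000000i
d^1_{1,0}: single k=0 term ⇒ -0.442582;  D = +0.098270+0.431535i
Y_1^{m'}(θ=2.8854,φ=3.1408) and Σ D·Y over m':
  (-0.0983+0.4315i)·(-0.0875-0.0001i)  (-0.7799+0.0000i)·(-0.4727+0.0000i)  (+0.0983+0.4315i)·(+0.0875-0.0001i)
Y_1^0(R⁻¹ n̂) = +0.385890+0.000000i

Re=0.3859 Im=0.0000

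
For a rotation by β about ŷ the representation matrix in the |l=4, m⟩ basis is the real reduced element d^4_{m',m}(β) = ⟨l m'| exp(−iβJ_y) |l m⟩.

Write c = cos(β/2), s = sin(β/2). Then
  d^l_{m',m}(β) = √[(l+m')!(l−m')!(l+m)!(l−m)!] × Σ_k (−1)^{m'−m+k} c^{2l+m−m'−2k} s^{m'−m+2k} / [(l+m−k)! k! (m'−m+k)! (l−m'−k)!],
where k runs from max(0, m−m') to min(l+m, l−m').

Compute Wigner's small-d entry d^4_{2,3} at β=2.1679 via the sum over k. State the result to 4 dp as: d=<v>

d=-0.1575

d^4_{2,3}(β=2.1679) via Wigner's sum:
Half-angle: c=0.467841, s=0.883813. N=√(720·2·5040·1)=2693.993318
k∈{1,2} keeps every argument non-negative
  k=1: (−1)^0·2693.9933/(720)·0.4678^7·0.8838^1 = +0.016222
  k=2: (−1)^1·2693.9933/(240)·0.4678^5·0.8838^3 = -0.173683
d^4_{2,3}(2.1679) = +0.016222 -0.173683 = -0.157461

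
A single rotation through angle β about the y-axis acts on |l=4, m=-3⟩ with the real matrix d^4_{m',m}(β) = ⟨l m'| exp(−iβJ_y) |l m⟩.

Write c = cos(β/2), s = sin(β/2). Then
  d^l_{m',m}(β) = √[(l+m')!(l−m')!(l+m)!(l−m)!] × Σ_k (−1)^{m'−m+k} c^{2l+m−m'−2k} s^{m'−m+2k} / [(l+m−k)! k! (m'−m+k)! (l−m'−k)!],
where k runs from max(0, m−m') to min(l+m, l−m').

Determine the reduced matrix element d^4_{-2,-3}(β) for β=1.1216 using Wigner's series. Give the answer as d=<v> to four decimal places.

d^4_{-2,-3}(β=1.1216) via Wigner's sum:
With c≡cos(β/2)=0.846830 and s≡sin(β/2)=0.531864, N=[2·720·1·5040]^{1/2}=2693.993318
k∈{0,1} keeps every argument non-negative
  k=0: (−1)^1·2693.9933/(720)·0.8468^7·0.5319^1 = -0.621495
  k=1: (−1)^2·2693.9933/(240)·0.8468^5·0.5319^3 = +0.735474
d^4_{-2,-3}(1.1216) = -0.621495 +0.735474 = +0.113979

d=0.1140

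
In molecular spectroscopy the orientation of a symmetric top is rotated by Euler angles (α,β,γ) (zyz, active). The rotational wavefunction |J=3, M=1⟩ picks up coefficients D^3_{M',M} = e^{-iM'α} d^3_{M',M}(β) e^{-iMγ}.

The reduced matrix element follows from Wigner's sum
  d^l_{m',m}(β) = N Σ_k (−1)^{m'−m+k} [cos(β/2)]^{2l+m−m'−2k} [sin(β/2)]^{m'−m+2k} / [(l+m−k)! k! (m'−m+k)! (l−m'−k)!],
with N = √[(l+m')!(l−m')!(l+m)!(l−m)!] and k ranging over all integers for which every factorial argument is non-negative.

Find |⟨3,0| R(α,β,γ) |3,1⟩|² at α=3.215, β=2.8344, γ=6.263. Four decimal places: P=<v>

P=0.2152

D^3_{0,1}(3.215,2.8344,6.263) = e^{-i·0·3.215}·d^3_{0,1}(2.8344)·e^{-i·1·6.263}. Compute d first:
Half-angle: c=0.152993, s=0.988227. N=√(6·6·24·2)=41.569219
k∈{1,2,3} keeps every argument non-negative
  k=1: (−1)^0·41.5692/(12)·0.1530^5·0.9882^1 = +0.000287
  k=2: (−1)^1·41.5692/(4)·0.1530^3·0.9882^3 = -0.035917
  k=3: (−1)^2·41.5692/(12)·0.1530^1·0.9882^5 = +0.499513
d^3_{0,1}(2.8344) = +0.000287 -0.035917 +0.499513 = +0.463883
|D^3_{0,1}|² = |d^3_{0,1}(β)|² = (+0.463883)² = 0.215187 (the z-rotation phases have unit modulus)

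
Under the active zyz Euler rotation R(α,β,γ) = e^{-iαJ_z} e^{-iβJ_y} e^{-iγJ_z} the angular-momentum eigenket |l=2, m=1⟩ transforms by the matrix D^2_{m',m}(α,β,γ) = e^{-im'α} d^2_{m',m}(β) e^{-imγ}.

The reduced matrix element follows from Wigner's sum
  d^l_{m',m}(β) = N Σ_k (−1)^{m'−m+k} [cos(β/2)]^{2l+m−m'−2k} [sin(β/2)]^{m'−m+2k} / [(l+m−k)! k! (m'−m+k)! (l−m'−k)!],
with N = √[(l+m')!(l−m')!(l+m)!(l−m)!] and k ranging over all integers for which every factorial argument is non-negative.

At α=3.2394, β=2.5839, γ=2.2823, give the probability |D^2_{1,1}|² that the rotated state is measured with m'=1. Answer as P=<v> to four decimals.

P=0.0417

Split into d^2_{1,1}(β=2.5839) × two z-phases.
c=cos(2.5839/2)=0.275247, s=sin(2.5839/2)=0.961374; N=√[6·1·6·1]=6.000000
k∈{0,1} keeps every argument non-negative
  k=0: (−1)^0·6.0000/(6)·0.2752^4·0.9614^0 = +0.005740
  k=1: (−1)^1·6.0000/(2)·0.2752^2·0.9614^2 = -0.210063
d^2_{1,1}(2.5839) = +0.005740 -0.210063 = -0.204324
|D^2_{1,1}|² = |d^2_{1,1}(β)|² = (-0.204324)² = 0.041748 (the z-rotation phases have unit modulus)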